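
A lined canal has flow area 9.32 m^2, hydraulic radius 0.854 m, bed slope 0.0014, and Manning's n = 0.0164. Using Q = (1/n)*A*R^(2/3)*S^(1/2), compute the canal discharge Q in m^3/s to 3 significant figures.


Q = (1/0.0164) * 9.32 * 0.854^(2/3) * 0.0014^(1/2) = 19.1 m^3/s
Therefore the canal discharge Q = 19.1 m^3/s.


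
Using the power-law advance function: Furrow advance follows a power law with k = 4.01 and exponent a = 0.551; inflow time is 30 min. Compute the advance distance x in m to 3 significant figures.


Approach: apply the power-law advance function, x = k*t^a.
x = 4.01 * 30^0.551 = 26.1 m
Therefore the advance distance x = 26.1 m.


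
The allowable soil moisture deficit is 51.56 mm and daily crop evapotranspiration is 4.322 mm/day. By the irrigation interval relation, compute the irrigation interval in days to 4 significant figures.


Approach: apply the irrigation interval relation, interval = SMD / ETc.
interval = 51.56 / 4.322 = 11.93 days
Therefore the irrigation interval = 11.93 days.


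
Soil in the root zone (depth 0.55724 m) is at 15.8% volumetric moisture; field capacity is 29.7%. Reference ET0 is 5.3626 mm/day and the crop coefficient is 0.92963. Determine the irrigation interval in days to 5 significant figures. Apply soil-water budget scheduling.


Approach: apply soil-water budget scheduling, SMD = (FC-theta)/100*depth*1000; ETc = ET0*Kc; interval = SMD/ETc.
Step 1 — soil moisture deficit:
  SMD = (29.7 - 15.8)/100 * 0.55724 * 1000 = 77.45636 mm
Step 2 — daily crop ET (ETc = ET0*Kc):
  ETc = 5.3626 * 0.92963 = 4.985234 mm/day
Step 3 — irrigation interval (SMD/ETc):
  interval = 77.45636 / 4.985234 = 15.537 days
Therefore the irrigation interval = 15.537 days.


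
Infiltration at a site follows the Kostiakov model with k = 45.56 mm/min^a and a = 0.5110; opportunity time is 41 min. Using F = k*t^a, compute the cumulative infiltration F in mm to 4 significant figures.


F = 45.56 * 41^0.5110 = 303.9 mm
Therefore the cumulative infiltration F = 303.9 mm.


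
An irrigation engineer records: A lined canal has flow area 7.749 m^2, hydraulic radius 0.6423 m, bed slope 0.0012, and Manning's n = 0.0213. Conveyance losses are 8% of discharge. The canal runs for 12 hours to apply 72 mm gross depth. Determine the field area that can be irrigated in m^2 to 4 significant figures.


Approach: apply Manning's equation with a conveyance and depth budget, Q = (1/n)*A*R^(2/3)*S^(1/2); Q_field = Q*(1-loss); Area = Q_field*t/(d/1000).
Step 1 — canal discharge (Manning's equation):
  Q = (1/0.0213) * 7.749 * 0.6423^(2/3) * 0.0012^(1/2) = 9.38171 m^3/s
Step 2 — delivered flow: Q_field = 9.38171*(1 - 8/100) = 8.63117 m^3/s
Step 3 — volume delivered: V = 8.63117 * 12*3600 = 372867 m^3
Step 4 — area served: A = V / (depth/1000) = 372867 / 0.072 = 5179000 m^2
Therefore the field area that can be irrigated = 5179000 m^2.


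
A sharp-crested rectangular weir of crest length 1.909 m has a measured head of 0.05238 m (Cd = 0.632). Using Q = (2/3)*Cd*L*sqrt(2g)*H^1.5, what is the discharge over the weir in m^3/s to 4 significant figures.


Q = (2/3)*0.632*1.909*sqrt(2*9.81)*0.05238^1.5 = 0.04271 m^3/s
Therefore the discharge over the weir = 0.04271 m^3/s.


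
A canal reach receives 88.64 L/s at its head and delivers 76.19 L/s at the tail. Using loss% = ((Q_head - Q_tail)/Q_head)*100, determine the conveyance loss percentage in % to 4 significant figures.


loss = ((88.64 - 76.19)/88.64)*100 = 14.05 %
Therefore the conveyance loss percentage = 14.05 %.


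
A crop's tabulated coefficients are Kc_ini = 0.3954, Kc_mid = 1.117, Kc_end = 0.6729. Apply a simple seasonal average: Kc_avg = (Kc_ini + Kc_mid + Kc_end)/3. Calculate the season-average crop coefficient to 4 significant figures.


Kc_avg = (0.3954 + 1.117 + 0.6729)/3 = 0.7284
Therefore the season-average crop coefficient = 0.7284.


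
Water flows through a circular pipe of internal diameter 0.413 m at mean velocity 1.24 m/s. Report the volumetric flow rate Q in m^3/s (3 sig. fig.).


Approach: apply the continuity equation for pipe flow, Q = A * v with A = pi*(D/2)^2.
A = pi*(0.413/2)^2 = 0.13396 m^2
Q = 0.13396 * 1.24 = 0.166 m^3/s
Therefore the volumetric flow rate Q = 0.166 m^3/s.


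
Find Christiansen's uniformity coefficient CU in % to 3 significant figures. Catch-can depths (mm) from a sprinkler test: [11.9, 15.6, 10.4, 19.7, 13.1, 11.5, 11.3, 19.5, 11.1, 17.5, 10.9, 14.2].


Approach: apply Christiansen's uniformity coefficient, CU = (1 - mean_abs_deviation/mean)*100.
mean = 13.892 mm
mean |d_i - mean| = 2.8403 mm
CU = (1 - 2.8403/13.892)*100 = 79.6 %
Therefore Christiansen's uniformity coefficient CU = 79.6 %.


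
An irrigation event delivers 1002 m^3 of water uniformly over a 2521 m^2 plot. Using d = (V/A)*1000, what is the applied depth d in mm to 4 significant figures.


d = (1002 / 2521) * 1000 = 397.5 mm
Therefore the applied depth d = 397.5 mm.


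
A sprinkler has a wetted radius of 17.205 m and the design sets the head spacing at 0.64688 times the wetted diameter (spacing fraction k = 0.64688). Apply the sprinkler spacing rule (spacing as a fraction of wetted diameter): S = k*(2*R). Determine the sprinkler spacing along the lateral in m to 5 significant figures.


S = 0.64688 * (2 * 17.205) = 22.259 m
Therefore the sprinkler spacing along the lateral = 22.259 m.


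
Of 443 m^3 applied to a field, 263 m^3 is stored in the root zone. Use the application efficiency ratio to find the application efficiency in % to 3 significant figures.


Approach: apply the application efficiency ratio, Ea = (stored/applied)*100.
Ea = (263/443)*100 = 59.4 %
Therefore the application efficiency = 59.4 %.


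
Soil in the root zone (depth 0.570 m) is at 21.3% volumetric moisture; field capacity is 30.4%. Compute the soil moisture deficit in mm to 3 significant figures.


Approach: apply the soil moisture deficit relation, SMD = (FC - theta)/100 * depth * 1000.
SMD = (30.4 - 21.3)/100 * 0.570 * 1000 = 51.9 mm
Therefore the soil moisture deficit = 51.9 mm.


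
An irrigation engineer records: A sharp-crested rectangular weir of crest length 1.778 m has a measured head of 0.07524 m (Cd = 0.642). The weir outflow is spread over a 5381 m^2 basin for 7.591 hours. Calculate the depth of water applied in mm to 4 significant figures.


Approach: apply the rectangular weir equation with a volume-to-depth conversion, Q = (2/3)*Cd*L*sqrt(2g)*H^1.5; d = Q*t/A * 1000.
Step 1 — weir discharge:
  Q = (2/3)*0.642*1.778*sqrt(2*9.81)*0.07524^1.5 = 0.0695662 m^3/s
Step 2 — volume: V = 0.0695662 * 7.591*3600 = 1901.08 m^3
Step 3 — depth: d = V/A * 1000 = 1901.08/5381 * 1000 = 353.3 mm
Therefore the depth of water applied = 353.3 mm.


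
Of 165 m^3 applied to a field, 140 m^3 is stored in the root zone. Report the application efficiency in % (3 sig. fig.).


Approach: apply the application efficiency ratio, Ea = (stored/applied)*100.
Ea = (140/165)*100 = 84.8 %
Therefore the application efficiency = 84.8 %.


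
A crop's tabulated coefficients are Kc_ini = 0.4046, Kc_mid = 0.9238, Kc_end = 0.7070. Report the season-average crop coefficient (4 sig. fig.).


Approach: apply a simple seasonal average, Kc_avg = (Kc_ini + Kc_mid + Kc_end)/3.
Kc_avg = (0.4046 + 0.9238 + 0.7070)/3 = 0.6785
Therefore the season-average crop coefficient = 0.6785.


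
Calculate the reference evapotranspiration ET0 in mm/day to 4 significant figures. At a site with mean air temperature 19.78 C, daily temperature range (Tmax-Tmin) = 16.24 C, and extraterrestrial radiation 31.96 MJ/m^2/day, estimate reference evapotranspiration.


Approach: apply the Hargreaves-Samani method, ET0 = 0.0023*(Tmean+17.8)*sqrt(Tmax-Tmin)*0.408*Ra.
ET0 = 0.0023*(19.78+17.8)*sqrt(16.24)*0.408*31.96 = 4.542 mm/day
Therefore the reference evapotranspiration ET0 = 4.542 mm/day.


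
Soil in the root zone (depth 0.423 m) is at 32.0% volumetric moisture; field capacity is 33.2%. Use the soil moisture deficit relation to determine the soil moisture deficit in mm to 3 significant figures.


Approach: apply the soil moisture deficit relation, SMD = (FC - theta)/100 * depth * 1000.
SMD = (33.2 - 32.0)/100 * 0.423 * 1000 = 5.08 mm
Therefore the soil moisture deficit = 5.08 mm.


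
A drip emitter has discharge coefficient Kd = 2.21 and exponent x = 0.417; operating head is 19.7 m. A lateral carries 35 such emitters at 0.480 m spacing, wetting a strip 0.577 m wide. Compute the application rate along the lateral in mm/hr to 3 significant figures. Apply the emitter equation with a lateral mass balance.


Approach: apply the emitter equation with a lateral mass balance, q = Kd*h^x; Q = n*q; rate = Q/(n*spacing*width).
Step 1 — single emitter flow (q = Kd*h^x):
  q = 2.21 * 19.7^0.417 = 7.6592 L/hr
Step 2 — total lateral flow: Q = 35 * 7.6592 = 268.07 L/hr
Step 3 — wetted area: A = 35 * 0.480 * 0.577 = 9.6936 m^2
Step 4 — application rate: Q/A = 268.07/9.6936 = 27.7 mm/hr
Therefore the application rate along the lateral = 27.7 mm/hr.


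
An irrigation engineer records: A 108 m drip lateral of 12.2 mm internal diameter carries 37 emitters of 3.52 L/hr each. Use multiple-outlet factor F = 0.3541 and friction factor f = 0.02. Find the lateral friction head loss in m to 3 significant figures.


Approach: apply Darcy-Weisbach with the multiple-outlet F-factor, Q = n*q/(3600*1000) m^3/s; v = Q/A; hf = F*f*(L/D)*(v^2/(2g)).
Q = 37*3.52/(3600*1000) = 3.6178e-05 m^3/s
A = pi*(12.2e-3/2)^2 = 1.1690e-04 m^2, so v = Q/A = 0.30948 m/s
hf = 0.3541*0.02*(108/0.0122)*(0.30948^2/(2*9.81)) = 0.306 m
Therefore the lateral friction head loss = 0.306 m.


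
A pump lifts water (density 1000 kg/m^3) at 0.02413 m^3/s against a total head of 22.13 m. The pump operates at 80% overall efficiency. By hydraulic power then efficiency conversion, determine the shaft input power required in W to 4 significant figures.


Approach: apply hydraulic power then efficiency conversion, P = rho*g*Q*H; P_in = P/eta.
Step 1 — hydraulic power (P = rho*g*Q*H):
  P = 1000 * 9.81 * 0.02413 * 22.13 = 5238.51 W
Step 2 — input power: P_in = P/eta = 5238.51 / 0.8 = 6548 W
Therefore the shaft input power required = 6548 W.


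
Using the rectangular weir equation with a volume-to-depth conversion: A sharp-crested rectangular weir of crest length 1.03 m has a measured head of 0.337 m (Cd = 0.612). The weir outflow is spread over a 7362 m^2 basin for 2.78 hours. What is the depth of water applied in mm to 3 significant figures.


Approach: apply the rectangular weir equation with a volume-to-depth conversion, Q = (2/3)*Cd*L*sqrt(2g)*H^1.5; d = Q*t/A * 1000.
Step 1 — weir discharge:
  Q = (2/3)*0.612*1.03*sqrt(2*9.81)*0.337^1.5 = 0.36416 m^3/s
Step 2 — volume: V = 0.36416 * 2.78*3600 = 3644.5 m^3
Step 3 — depth: d = V/A * 1000 = 3644.5/7362 * 1000 = 495 mm
Therefore the depth of water applied = 495 mm.


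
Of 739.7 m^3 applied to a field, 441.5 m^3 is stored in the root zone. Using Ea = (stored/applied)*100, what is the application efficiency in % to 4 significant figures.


Ea = (441.5/739.7)*100 = 59.69 %
Therefore the application efficiency = 59.69 %.


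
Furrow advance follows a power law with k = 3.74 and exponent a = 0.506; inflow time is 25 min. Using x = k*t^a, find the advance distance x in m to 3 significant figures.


x = 3.74 * 25^0.506 = 19.1 m
Therefore the advance distance x = 19.1 m.


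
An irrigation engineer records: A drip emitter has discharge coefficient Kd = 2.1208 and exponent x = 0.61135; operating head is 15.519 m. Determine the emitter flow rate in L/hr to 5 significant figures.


Approach: apply the emitter characteristic equation, q = Kd * h^x.
q = 2.1208 * 15.519^0.61135 = 11.338 L/hr
Therefore the emitter flow rate = 11.338 L/hr.


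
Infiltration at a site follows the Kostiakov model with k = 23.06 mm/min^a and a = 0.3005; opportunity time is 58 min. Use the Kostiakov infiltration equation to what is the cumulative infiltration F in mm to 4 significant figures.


Approach: apply the Kostiakov infiltration equation, F = k*t^a.
F = 23.06 * 58^0.3005 = 78.12 mm
Therefore the cumulative infiltration F = 78.12 mm.


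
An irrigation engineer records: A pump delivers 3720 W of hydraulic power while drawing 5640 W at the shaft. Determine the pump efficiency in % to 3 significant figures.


Approach: apply the efficiency ratio, eta = (P_out/P_in)*100.
eta = (3720 / 5640) * 100 = 66.0 %
Therefore the pump efficiency = 66.0 %.


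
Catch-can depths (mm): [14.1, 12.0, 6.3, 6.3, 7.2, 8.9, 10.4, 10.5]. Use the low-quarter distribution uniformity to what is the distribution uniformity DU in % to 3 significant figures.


Approach: apply the low-quarter distribution uniformity, DU = (mean of lowest quarter of readings / overall mean)*100.
sorted lowest 2 of 8: [6.3, 6.3] -> mean = 6.3000 mm
overall mean = 9.4625 mm
DU = (6.3000/9.4625)*100 = 66.6 %
Therefore the distribution uniformity DU = 66.6 %.


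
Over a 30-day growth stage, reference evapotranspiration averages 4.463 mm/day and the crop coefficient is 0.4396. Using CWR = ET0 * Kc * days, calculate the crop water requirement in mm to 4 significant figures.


CWR = 4.463 * 0.4396 * 30 = 58.86 mm
Therefore the crop water requirement = 58.86 mm.


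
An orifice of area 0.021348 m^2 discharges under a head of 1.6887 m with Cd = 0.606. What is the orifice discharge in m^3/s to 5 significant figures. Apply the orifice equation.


Approach: apply the orifice equation, Q = Cd*A*sqrt(2*g*h).
Q = 0.606 * 0.021348 * sqrt(2*9.81*1.6887) = 0.074466 m^3/s
Therefore the orifice discharge = 0.074466 m^3/s.


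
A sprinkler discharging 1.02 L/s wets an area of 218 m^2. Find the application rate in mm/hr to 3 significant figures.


Approach: apply the application rate relation, rate = (Q/A)*3600.
rate = (1.02 / 218) * 3600 = 16.8 mm/hr
Therefore the application rate = 16.8 mm/hr.


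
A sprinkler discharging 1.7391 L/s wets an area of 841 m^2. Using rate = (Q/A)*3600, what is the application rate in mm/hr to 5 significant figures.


rate = (1.7391 / 841) * 3600 = 7.4444 mm/hr
Therefore the application rate = 7.4444 mm/hr.


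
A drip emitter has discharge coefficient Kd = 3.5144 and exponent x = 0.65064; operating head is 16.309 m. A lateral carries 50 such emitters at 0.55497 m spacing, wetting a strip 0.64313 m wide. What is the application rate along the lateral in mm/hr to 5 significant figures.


Approach: apply the emitter equation with a lateral mass balance, q = Kd*h^x; Q = n*q; rate = Q/(n*spacing*width).
Step 1 — single emitter flow (q = Kd*h^x):
  q = 3.5144 * 16.309^0.65064 = 21.61250 L/hr
Step 2 — total lateral flow: Q = 50 * 21.61250 = 1080.625 L/hr
Step 3 — wetted area: A = 50 * 0.55497 * 0.64313 = 17.84589 m^2
Step 4 — application rate: Q/A = 1080.625/17.84589 = 60.553 mm/hr
Therefore the application rate along the lateral = 60.553 mm/hr.


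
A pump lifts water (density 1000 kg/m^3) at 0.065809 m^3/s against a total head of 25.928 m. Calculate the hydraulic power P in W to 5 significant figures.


Approach: apply the hydraulic power relation, P = rho*g*Q*H.
P = 1000 * 9.81 * 0.065809 * 25.928 = 16739 W
Therefore the hydraulic power P = 16739 W.


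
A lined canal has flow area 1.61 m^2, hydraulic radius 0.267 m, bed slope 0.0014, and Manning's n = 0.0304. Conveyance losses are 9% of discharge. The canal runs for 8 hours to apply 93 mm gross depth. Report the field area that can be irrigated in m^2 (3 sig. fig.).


Approach: apply Manning's equation with a conveyance and depth budget, Q = (1/n)*A*R^(2/3)*S^(1/2); Q_field = Q*(1-loss); Area = Q_field*t/(d/1000).
Step 1 — canal discharge (Manning's equation):
  Q = (1/0.0304) * 1.61 * 0.267^(2/3) * 0.0014^(1/2) = 0.82166 m^3/s
Step 2 — delivered flow: Q_field = 0.82166*(1 - 9/100) = 0.74771 m^3/s
Step 3 — volume delivered: V = 0.74771 * 8*3600 = 21534 m^3
Step 4 — area served: A = V / (depth/1000) = 21534 / 0.093 = 232000 m^2
Therefore the field area that can be irrigated = 232000 m^2.


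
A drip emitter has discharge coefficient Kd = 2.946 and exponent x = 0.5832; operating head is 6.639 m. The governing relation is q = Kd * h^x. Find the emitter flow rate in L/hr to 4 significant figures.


q = 2.946 * 6.639^0.5832 = 8.886 L/hr
Therefore the emitter flow rate = 8.886 L/hr.


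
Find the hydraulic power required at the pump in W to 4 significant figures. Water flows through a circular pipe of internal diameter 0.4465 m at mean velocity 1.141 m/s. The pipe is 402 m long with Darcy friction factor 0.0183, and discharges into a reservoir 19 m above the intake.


Approach: apply continuity + Darcy-Weisbach + hydraulic power, Q = A*v; hf = f*(L/D)*(v^2/(2g)); H = static + hf; P = rho*g*Q*H.
Step 1 — flow rate (continuity, Q = A*v):
  A = pi*(0.4465/2)^2 = 0.156579 m^2
  Q = 0.156579 * 1.141 = 0.178656 m^3/s
Step 2 — friction head loss (Darcy-Weisbach):
  hf = 0.0183 * (402/0.4465) * (1.141^2 / (2*9.81))
  hf = 1.09327 m
Step 3 — total head: H = 19 + 1.09327 = 20.0933 m
Step 4 — hydraulic power (P = rho*g*Q*H):
  P = 1000 * 9.81 * 0.178656 * 20.0933 = 35220 W
Therefore the hydraulic power required at the pump = 35220 W.


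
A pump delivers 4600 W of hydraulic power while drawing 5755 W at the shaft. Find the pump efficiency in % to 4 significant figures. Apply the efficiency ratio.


Approach: apply the efficiency ratio, eta = (P_out/P_in)*100.
eta = (4600 / 5755) * 100 = 79.93 %
Therefore the pump efficiency = 79.93 %.


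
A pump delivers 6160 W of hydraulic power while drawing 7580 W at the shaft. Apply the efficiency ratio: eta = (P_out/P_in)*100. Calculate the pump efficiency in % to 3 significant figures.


eta = (6160 / 7580) * 100 = 81.3 %
Therefore the pump efficiency = 81.3 %.


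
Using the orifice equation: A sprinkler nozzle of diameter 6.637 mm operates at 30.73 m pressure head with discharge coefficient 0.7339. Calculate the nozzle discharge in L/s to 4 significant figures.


Approach: apply the orifice equation, Q = Cd*A*sqrt(2*g*h), A = pi*(d/2)^2.
A = pi*(6.637e-3/2)^2 = 3.45966e-05 m^2
Q = 0.7339 * 3.45966e-05 * sqrt(2*9.81*30.73) * 1000 = 0.6234 L/s
Therefore the nozzle discharge = 0.6234 L/s.


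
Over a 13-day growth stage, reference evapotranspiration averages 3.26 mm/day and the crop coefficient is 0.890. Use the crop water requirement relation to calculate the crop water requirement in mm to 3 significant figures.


Approach: apply the crop water requirement relation, CWR = ET0 * Kc * days.
CWR = 3.26 * 0.890 * 13 = 37.7 mm
Therefore the crop water requirement = 37.7 mm.


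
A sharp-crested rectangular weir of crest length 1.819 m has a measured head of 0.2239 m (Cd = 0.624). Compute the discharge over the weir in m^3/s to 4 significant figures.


Approach: apply the rectangular weir equation, Q = (2/3)*Cd*L*sqrt(2g)*H^1.5.
Q = (2/3)*0.624*1.819*sqrt(2*9.81)*0.2239^1.5 = 0.3551 m^3/s
Therefore the discharge over the weir = 0.3551 m^3/s.


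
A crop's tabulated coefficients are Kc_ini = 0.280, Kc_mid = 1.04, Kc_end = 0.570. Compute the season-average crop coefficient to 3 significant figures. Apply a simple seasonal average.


Approach: apply a simple seasonal average, Kc_avg = (Kc_ini + Kc_mid + Kc_end)/3.
Kc_avg = (0.280 + 1.04 + 0.570)/3 = 0.630
Therefore the season-average crop coefficient = 0.630.


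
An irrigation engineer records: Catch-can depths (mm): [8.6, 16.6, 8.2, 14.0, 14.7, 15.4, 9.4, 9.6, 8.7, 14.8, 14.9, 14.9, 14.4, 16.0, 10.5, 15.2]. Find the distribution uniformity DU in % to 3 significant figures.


Approach: apply the low-quarter distribution uniformity, DU = (mean of lowest quarter of readings / overall mean)*100.
sorted lowest 4 of 16: [8.2, 8.6, 8.7, 9.4] -> mean = 8.7250 mm
overall mean = 12.869 mm
DU = (8.7250/12.869)*100 = 67.8 %
Therefore the distribution uniformity DU = 67.8 %.


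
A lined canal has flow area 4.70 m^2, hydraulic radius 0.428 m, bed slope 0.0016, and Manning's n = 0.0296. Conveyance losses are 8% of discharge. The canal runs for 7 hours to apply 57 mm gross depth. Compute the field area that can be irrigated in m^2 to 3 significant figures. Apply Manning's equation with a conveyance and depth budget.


Approach: apply Manning's equation with a conveyance and depth budget, Q = (1/n)*A*R^(2/3)*S^(1/2); Q_field = Q*(1-loss); Area = Q_field*t/(d/1000).
Step 1 — canal discharge (Manning's equation):
  Q = (1/0.0296) * 4.70 * 0.428^(2/3) * 0.0016^(1/2) = 3.6071 m^3/s
Step 2 — delivered flow: Q_field = 3.6071*(1 - 8/100) = 3.3186 m^3/s
Step 3 — volume delivered: V = 3.3186 * 7*3600 = 83628 m^3
Step 4 — area served: A = V / (depth/1000) = 83628 / 0.057 = 1470000 m^2
Therefore the field area that can be irrigated = 1470000 m^2.


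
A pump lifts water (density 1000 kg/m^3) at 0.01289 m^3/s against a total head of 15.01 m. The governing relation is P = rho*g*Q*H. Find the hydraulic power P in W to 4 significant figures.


P = 1000 * 9.81 * 0.01289 * 15.01 = 1898 W
Therefore the hydraulic power P = 1898 W.


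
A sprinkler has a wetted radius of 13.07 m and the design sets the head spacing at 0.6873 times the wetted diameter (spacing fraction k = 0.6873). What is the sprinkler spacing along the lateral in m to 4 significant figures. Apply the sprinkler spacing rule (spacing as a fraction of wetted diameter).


Approach: apply the sprinkler spacing rule (spacing as a fraction of wetted diameter), S = k*(2*R).
S = 0.6873 * (2 * 13.07) = 17.97 m
Therefore the sprinkler spacing along the lateral = 17.97 m.


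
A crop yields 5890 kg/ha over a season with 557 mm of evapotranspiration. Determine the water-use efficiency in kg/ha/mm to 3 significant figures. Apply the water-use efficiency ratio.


Approach: apply the water-use efficiency ratio, WUE = yield/ET.
WUE = 5890 / 557 = 10.6 kg/ha/mm
Therefore the water-use efficiency = 10.6 kg/ha/mm.


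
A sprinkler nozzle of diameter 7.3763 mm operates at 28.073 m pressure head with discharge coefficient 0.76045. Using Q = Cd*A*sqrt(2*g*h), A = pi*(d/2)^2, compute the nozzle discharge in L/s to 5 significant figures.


A = pi*(7.3763e-3/2)^2 = 4.273336e-05 m^2
Q = 0.76045 * 4.273336e-05 * sqrt(2*9.81*28.073) * 1000 = 0.76266 L/s
Therefore the nozzle discharge = 0.76266 L/s.


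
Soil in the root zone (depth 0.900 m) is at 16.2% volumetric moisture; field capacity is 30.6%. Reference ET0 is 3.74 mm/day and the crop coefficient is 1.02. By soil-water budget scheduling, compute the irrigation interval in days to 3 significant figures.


Approach: apply soil-water budget scheduling, SMD = (FC-theta)/100*depth*1000; ETc = ET0*Kc; interval = SMD/ETc.
Step 1 — soil moisture deficit:
  SMD = (30.6 - 16.2)/100 * 0.900 * 1000 = 129.60 mm
Step 2 — daily crop ET (ETc = ET0*Kc):
  ETc = 3.74 * 1.02 = 3.8148 mm/day
Step 3 — irrigation interval (SMD/ETc):
  interval = 129.60 / 3.8148 = 34.0 days
Therefore the irrigation interval = 34.0 days.


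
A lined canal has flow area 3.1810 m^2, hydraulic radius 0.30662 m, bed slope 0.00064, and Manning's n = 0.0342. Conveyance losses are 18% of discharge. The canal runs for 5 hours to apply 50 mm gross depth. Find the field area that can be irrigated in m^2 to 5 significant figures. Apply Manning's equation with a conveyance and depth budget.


Approach: apply Manning's equation with a conveyance and depth budget, Q = (1/n)*A*R^(2/3)*S^(1/2); Q_field = Q*(1-loss); Area = Q_field*t/(d/1000).
Step 1 — canal discharge (Manning's equation):
  Q = (1/0.0342) * 3.1810 * 0.30662^(2/3) * 0.00064^(1/2) = 1.069944 m^3/s
Step 2 — delivered flow: Q_field = 1.069944*(1 - 18/100) = 0.8773544 m^3/s
Step 3 — volume delivered: V = 0.8773544 * 5*3600 = 15792.38 m^3
Step 4 — area served: A = V / (depth/1000) = 15792.38 / 0.05 = 315850 m^2
Therefore the field area that can be irrigated = 315850 m^2.


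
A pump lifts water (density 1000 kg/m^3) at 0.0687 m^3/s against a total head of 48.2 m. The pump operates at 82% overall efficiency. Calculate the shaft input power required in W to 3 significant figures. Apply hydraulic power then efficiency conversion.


Approach: apply hydraulic power then efficiency conversion, P = rho*g*Q*H; P_in = P/eta.
Step 1 — hydraulic power (P = rho*g*Q*H):
  P = 1000 * 9.81 * 0.0687 * 48.2 = 32484 W
Step 2 — input power: P_in = P/eta = 32484 / 0.82 = 39600 W
Therefore the shaft input power required = 39600 W.


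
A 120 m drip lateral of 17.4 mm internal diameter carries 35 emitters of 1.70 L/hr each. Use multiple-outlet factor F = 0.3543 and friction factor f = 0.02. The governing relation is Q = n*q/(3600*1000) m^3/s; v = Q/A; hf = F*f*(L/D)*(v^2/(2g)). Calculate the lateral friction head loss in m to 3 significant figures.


Q = 35*1.70/(3600*1000) = 1.6528e-05 m^3/s
A = pi*(17.4e-3/2)^2 = 2.3779e-04 m^2, so v = Q/A = 0.069507 m/s
hf = 0.3543*0.02*(120/0.0174)*(0.069507^2/(2*9.81)) = 0.0120 m
Therefore the lateral friction head loss = 0.0120 m.


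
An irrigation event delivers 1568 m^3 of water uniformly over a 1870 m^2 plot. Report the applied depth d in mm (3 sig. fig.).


Approach: apply depth from volume over area, d = (V/A)*1000.
d = (1568 / 1870) * 1000 = 839 mm
Therefore the applied depth d = 839 mm.


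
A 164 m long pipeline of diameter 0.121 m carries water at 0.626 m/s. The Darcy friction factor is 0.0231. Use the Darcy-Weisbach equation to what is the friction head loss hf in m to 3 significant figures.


Approach: apply the Darcy-Weisbach equation, hf = f*(L/D)*(v^2/(2g)).
hf = 0.0231 * (164/0.121) * (0.626^2 / (2*9.81))
hf = 0.625 m
Therefore the friction head loss hf = 0.625 m.


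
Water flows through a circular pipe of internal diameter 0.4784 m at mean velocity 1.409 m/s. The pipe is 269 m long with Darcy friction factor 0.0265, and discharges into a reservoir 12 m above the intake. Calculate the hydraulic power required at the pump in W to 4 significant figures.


Approach: apply continuity + Darcy-Weisbach + hydraulic power, Q = A*v; hf = f*(L/D)*(v^2/(2g)); H = static + hf; P = rho*g*Q*H.
Step 1 — flow rate (continuity, Q = A*v):
  A = pi*(0.4784/2)^2 = 0.179751 m^2
  Q = 0.179751 * 1.409 = 0.253270 m^3/s
Step 2 — friction head loss (Darcy-Weisbach):
  hf = 0.0265 * (269/0.4784) * (1.409^2 / (2*9.81))
  hf = 1.50775 m
Step 3 — total head: H = 12 + 1.50775 = 13.5078 m
Step 4 — hydraulic power (P = rho*g*Q*H):
  P = 1000 * 9.81 * 0.253270 * 13.5078 = 33560 W
Therefore the hydraulic power required at the pump = 33560 W.


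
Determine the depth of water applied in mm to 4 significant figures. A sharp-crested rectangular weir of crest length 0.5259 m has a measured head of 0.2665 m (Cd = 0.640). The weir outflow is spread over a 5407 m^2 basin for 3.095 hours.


Approach: apply the rectangular weir equation with a volume-to-depth conversion, Q = (2/3)*Cd*L*sqrt(2g)*H^1.5; d = Q*t/A * 1000.
Step 1 — weir discharge:
  Q = (2/3)*0.640*0.5259*sqrt(2*9.81)*0.2665^1.5 = 0.136737 m^3/s
Step 2 — volume: V = 0.136737 * 3.095*3600 = 1523.53 m^3
Step 3 — depth: d = V/A * 1000 = 1523.53/5407 * 1000 = 281.8 mm
Therefore the depth of water applied = 281.8 mm.


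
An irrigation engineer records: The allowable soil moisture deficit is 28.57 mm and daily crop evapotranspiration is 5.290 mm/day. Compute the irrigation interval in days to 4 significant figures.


Approach: apply the irrigation interval relation, interval = SMD / ETc.
interval = 28.57 / 5.290 = 5.401 days
Therefore the irrigation interval = 5.401 days.


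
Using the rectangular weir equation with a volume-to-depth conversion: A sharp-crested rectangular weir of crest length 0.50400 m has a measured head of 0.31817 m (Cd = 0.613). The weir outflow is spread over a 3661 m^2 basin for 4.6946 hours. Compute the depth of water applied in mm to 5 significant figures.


Approach: apply the rectangular weir equation with a volume-to-depth conversion, Q = (2/3)*Cd*L*sqrt(2g)*H^1.5; d = Q*t/A * 1000.
Step 1 — weir discharge:
  Q = (2/3)*0.613*0.50400*sqrt(2*9.81)*0.31817^1.5 = 0.1637337 m^3/s
Step 2 — volume: V = 0.1637337 * 4.6946*3600 = 2767.191 m^3
Step 3 — depth: d = V/A * 1000 = 2767.191/3661 * 1000 = 755.86 mm
Therefore the depth of water applied = 755.86 mm.


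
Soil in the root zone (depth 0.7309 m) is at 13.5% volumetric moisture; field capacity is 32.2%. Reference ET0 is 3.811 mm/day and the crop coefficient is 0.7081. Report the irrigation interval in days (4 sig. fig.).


Approach: apply soil-water budget scheduling, SMD = (FC-theta)/100*depth*1000; ETc = ET0*Kc; interval = SMD/ETc.
Step 1 — soil moisture deficit:
  SMD = (32.2 - 13.5)/100 * 0.7309 * 1000 = 136.678 mm
Step 2 — daily crop ET (ETc = ET0*Kc):
  ETc = 3.811 * 0.7081 = 2.69857 mm/day
Step 3 — irrigation interval (SMD/ETc):
  interval = 136.678 / 2.69857 = 50.65 days
Therefore the irrigation interval = 50.65 days.


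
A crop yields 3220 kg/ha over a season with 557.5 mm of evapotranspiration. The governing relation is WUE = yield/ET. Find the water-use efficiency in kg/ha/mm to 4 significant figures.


WUE = 3220 / 557.5 = 5.776 kg/ha/mm
Therefore the water-use efficiency = 5.776 kg/ha/mm.


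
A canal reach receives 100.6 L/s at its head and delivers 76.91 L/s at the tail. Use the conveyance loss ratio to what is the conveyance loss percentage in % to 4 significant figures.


Approach: apply the conveyance loss ratio, loss% = ((Q_head - Q_tail)/Q_head)*100.
loss = ((100.6 - 76.91)/100.6)*100 = 23.55 %
Therefore the conveyance loss percentage = 23.55 %.


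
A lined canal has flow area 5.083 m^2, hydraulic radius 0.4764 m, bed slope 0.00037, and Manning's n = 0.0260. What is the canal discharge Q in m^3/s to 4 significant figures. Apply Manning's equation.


Approach: apply Manning's equation, Q = (1/n)*A*R^(2/3)*S^(1/2).
Q = (1/0.0260) * 5.083 * 0.4764^(2/3) * 0.00037^(1/2) = 2.294 m^3/s
Therefore the canal discharge Q = 2.294 m^3/s.


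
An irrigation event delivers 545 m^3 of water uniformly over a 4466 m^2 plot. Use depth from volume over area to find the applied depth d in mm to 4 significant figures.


Approach: apply depth from volume over area, d = (V/A)*1000.
d = (545 / 4466) * 1000 = 122.0 mm
Therefore the applied depth d = 122.0 mm.


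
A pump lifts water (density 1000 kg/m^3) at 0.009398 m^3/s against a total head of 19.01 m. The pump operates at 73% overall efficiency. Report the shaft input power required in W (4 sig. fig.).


Approach: apply hydraulic power then efficiency conversion, P = rho*g*Q*H; P_in = P/eta.
Step 1 — hydraulic power (P = rho*g*Q*H):
  P = 1000 * 9.81 * 0.009398 * 19.01 = 1752.62 W
Step 2 — input power: P_in = P/eta = 1752.62 / 0.73 = 2401 W
Therefore the shaft input power required = 2401 W.


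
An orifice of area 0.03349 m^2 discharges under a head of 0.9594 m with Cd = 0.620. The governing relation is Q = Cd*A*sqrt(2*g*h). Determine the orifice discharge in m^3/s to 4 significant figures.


Q = 0.620 * 0.03349 * sqrt(2*9.81*0.9594) = 0.09009 m^3/s
Therefore the orifice discharge = 0.09009 m^3/s.


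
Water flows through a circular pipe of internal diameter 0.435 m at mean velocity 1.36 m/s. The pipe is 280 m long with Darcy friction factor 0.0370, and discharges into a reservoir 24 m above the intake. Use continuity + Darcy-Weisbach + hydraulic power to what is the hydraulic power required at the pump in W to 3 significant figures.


Approach: apply continuity + Darcy-Weisbach + hydraulic power, Q = A*v; hf = f*(L/D)*(v^2/(2g)); H = static + hf; P = rho*g*Q*H.
Step 1 — flow rate (continuity, Q = A*v):
  A = pi*(0.435/2)^2 = 0.14862 m^2
  Q = 0.14862 * 1.36 = 0.20212 m^3/s
Step 2 — friction head loss (Darcy-Weisbach):
  hf = 0.0370 * (280/0.435) * (1.36^2 / (2*9.81))
  hf = 2.2452 m
Step 3 — total head: H = 24 + 2.2452 = 26.245 m
Step 4 — hydraulic power (P = rho*g*Q*H):
  P = 1000 * 9.81 * 0.20212 * 26.245 = 52000 W
Therefore the hydraulic power required at the pump = 52000 W.


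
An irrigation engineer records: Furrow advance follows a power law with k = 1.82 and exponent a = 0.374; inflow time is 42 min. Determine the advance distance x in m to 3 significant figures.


Approach: apply the power-law advance function, x = k*t^a.
x = 1.82 * 42^0.374 = 7.36 m
Therefore the advance distance x = 7.36 m.


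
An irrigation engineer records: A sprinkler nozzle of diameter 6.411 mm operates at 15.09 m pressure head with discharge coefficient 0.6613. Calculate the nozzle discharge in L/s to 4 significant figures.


Approach: apply the orifice equation, Q = Cd*A*sqrt(2*g*h), A = pi*(d/2)^2.
A = pi*(6.411e-3/2)^2 = 3.22806e-05 m^2
Q = 0.6613 * 3.22806e-05 * sqrt(2*9.81*15.09) * 1000 = 0.3673 L/s
Therefore the nozzle discharge = 0.3673 L/s.


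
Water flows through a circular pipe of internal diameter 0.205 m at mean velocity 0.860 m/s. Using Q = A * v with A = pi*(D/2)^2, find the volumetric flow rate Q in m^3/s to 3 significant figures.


A = pi*(0.205/2)^2 = 0.033006 m^2
Q = 0.033006 * 0.860 = 0.0284 m^3/s
Therefore the volumetric flow rate Q = 0.0284 m^3/s.


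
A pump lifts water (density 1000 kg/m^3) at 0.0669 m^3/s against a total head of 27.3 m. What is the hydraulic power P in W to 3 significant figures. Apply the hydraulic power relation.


Approach: apply the hydraulic power relation, P = rho*g*Q*H.
P = 1000 * 9.81 * 0.0669 * 27.3 = 17900 W
Therefore the hydraulic power P = 17900 W.


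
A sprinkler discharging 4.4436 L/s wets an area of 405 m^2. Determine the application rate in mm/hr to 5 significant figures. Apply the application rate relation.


Approach: apply the application rate relation, rate = (Q/A)*3600.
rate = (4.4436 / 405) * 3600 = 39.499 mm/hr
Therefore the application rate = 39.499 mm/hr.


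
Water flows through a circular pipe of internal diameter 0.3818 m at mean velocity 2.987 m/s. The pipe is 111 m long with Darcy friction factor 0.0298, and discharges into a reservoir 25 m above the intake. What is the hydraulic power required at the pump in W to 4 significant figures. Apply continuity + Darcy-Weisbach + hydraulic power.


Approach: apply continuity + Darcy-Weisbach + hydraulic power, Q = A*v; hf = f*(L/D)*(v^2/(2g)); H = static + hf; P = rho*g*Q*H.
Step 1 — flow rate (continuity, Q = A*v):
  A = pi*(0.3818/2)^2 = 0.114488 m^2
  Q = 0.114488 * 2.987 = 0.341977 m^3/s
Step 2 — friction head loss (Darcy-Weisbach):
  hf = 0.0298 * (111/0.3818) * (2.987^2 / (2*9.81))
  hf = 3.93981 m
Step 3 — total head: H = 25 + 3.93981 = 28.9398 m
Step 4 — hydraulic power (P = rho*g*Q*H):
  P = 1000 * 9.81 * 0.341977 * 28.9398 = 97090 W
Therefore the hydraulic power required at the pump = 97090 W.


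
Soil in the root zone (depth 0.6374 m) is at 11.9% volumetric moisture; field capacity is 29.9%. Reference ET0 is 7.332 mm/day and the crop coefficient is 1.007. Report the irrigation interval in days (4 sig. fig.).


Approach: apply soil-water budget scheduling, SMD = (FC-theta)/100*depth*1000; ETc = ET0*Kc; interval = SMD/ETc.
Step 1 — soil moisture deficit:
  SMD = (29.9 - 11.9)/100 * 0.6374 * 1000 = 114.732 mm
Step 2 — daily crop ET (ETc = ET0*Kc):
  ETc = 7.332 * 1.007 = 7.38332 mm/day
Step 3 — irrigation interval (SMD/ETc):
  interval = 114.732 / 7.38332 = 15.54 days
Therefore the irrigation interval = 15.54 days.


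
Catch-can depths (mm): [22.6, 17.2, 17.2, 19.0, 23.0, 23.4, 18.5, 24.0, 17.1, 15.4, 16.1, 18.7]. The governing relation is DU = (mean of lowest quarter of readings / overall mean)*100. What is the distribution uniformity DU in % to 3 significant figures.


sorted lowest 3 of 12: [15.4, 16.1, 17.1] -> mean = 16.200 mm
overall mean = 19.350 mm
DU = (16.200/19.350)*100 = 83.7 %
Therefore the distribution uniformity DU = 83.7 %.


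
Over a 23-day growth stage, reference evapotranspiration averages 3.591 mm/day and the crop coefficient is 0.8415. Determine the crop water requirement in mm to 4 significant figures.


Approach: apply the crop water requirement relation, CWR = ET0 * Kc * days.
CWR = 3.591 * 0.8415 * 23 = 69.50 mm
Therefore the crop water requirement = 69.50 mm.


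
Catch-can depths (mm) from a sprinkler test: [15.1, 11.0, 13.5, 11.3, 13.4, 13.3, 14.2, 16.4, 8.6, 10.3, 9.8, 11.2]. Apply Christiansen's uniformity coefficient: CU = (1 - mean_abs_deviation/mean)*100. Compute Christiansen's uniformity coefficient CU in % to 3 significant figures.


mean = 12.342 mm
mean |d_i - mean| = 1.9750 mm
CU = (1 - 1.9750/12.342)*100 = 84.0 %
Therefore Christiansen's uniformity coefficient CU = 84.0 %.


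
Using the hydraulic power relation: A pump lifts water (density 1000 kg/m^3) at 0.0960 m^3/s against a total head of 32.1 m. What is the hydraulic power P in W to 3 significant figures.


Approach: apply the hydraulic power relation, P = rho*g*Q*H.
P = 1000 * 9.81 * 0.0960 * 32.1 = 30200 W
Therefore the hydraulic power P = 30200 W.


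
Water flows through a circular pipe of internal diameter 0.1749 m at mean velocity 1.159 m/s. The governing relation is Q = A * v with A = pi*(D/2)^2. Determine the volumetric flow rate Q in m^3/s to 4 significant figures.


A = pi*(0.1749/2)^2 = 0.0240253 m^2
Q = 0.0240253 * 1.159 = 0.02785 m^3/s
Therefore the volumetric flow rate Q = 0.02785 m^3/s.


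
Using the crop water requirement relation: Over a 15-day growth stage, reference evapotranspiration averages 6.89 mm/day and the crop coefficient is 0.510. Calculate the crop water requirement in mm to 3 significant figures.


Approach: apply the crop water requirement relation, CWR = ET0 * Kc * days.
CWR = 6.89 * 0.510 * 15 = 52.7 mm
Therefore the crop water requirement = 52.7 mm.


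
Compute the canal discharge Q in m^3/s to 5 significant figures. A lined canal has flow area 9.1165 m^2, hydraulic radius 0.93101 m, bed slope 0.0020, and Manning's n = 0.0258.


Approach: apply Manning's equation, Q = (1/n)*A*R^(2/3)*S^(1/2).
Q = (1/0.0258) * 9.1165 * 0.93101^(2/3) * 0.0020^(1/2) = 15.067 m^3/s
Therefore the canal discharge Q = 15.067 m^3/s.


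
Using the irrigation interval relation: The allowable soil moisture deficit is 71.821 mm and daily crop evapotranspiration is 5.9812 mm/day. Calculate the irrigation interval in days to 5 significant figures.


Approach: apply the irrigation interval relation, interval = SMD / ETc.
interval = 71.821 / 5.9812 = 12.008 days
Therefore the irrigation interval = 12.008 days.


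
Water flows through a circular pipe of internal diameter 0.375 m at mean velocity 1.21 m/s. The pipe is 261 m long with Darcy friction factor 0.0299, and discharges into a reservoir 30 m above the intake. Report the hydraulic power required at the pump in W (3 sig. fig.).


Approach: apply continuity + Darcy-Weisbach + hydraulic power, Q = A*v; hf = f*(L/D)*(v^2/(2g)); H = static + hf; P = rho*g*Q*H.
Step 1 — flow rate (continuity, Q = A*v):
  A = pi*(0.375/2)^2 = 0.11045 m^2
  Q = 0.11045 * 1.21 = 0.13364 m^3/s
Step 2 — friction head loss (Darcy-Weisbach):
  hf = 0.0299 * (261/0.375) * (1.21^2 / (2*9.81))
  hf = 1.5529 m
Step 3 — total head: H = 30 + 1.5529 = 31.553 m
Step 4 — hydraulic power (P = rho*g*Q*H):
  P = 1000 * 9.81 * 0.13364 * 31.553 = 41400 W
Therefore the hydraulic power required at the pump = 41400 W.


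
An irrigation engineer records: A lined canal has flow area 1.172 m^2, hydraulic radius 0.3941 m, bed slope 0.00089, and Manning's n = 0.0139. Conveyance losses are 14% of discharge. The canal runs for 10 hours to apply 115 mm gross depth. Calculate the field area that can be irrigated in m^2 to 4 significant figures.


Approach: apply Manning's equation with a conveyance and depth budget, Q = (1/n)*A*R^(2/3)*S^(1/2); Q_field = Q*(1-loss); Area = Q_field*t/(d/1000).
Step 1 — canal discharge (Manning's equation):
  Q = (1/0.0139) * 1.172 * 0.3941^(2/3) * 0.00089^(1/2) = 1.35211 m^3/s
Step 2 — delivered flow: Q_field = 1.35211*(1 - 14/100) = 1.16281 m^3/s
Step 3 — volume delivered: V = 1.16281 * 10*3600 = 41861.3 m^3
Step 4 — area served: A = V / (depth/1000) = 41861.3 / 0.115 = 364000 m^2
Therefore the field area that can be irrigated = 364000 m^2.
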